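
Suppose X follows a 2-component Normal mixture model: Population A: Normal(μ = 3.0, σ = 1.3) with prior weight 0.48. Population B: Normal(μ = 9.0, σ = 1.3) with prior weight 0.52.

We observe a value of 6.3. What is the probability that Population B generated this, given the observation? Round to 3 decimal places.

The responsibility of component k is w_k f_k(x) divided by Σ_j w_j f_j(x).
Component likelihoods at x = 6.3:
  p_A = 0.0122382
  p_B = 0.0355041
Weight by the priors:
  w_A·p_A = 0.48 × 0.0122382 = 0.00587432
  w_B·p_B = 0.52 × 0.0355041 = 0.0184621
Sum: 0.00587432 + 0.0184621 = 0.0243364
Responsibility of Population B: 0.0184621 / 0.0243364 ≈ 0.759

0.759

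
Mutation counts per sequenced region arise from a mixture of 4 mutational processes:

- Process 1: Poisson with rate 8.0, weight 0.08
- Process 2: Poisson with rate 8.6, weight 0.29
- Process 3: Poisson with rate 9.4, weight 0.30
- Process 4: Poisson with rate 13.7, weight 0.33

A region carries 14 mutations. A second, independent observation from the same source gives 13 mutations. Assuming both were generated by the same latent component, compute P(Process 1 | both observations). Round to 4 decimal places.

0.0083

By Bayes' theorem, P(k | x) = P(Z=k) f_k(x) / Σ_j P(Z=j) f_j(x).
Since both observations come from the same component, the likelihood for component k is f_k(x₁)·f_k(x₂).
  f_1 = [0.0169237] × [0.0296165] = 0.000501221
  f_2 = [0.0255645] × [0.0416166] = 0.00106391
  f_3 = [0.0399037] × [0.0594311] = 0.00237152
  f_4 = [0.105644] × [0.107957] = 0.0114051
Unnormalised posteriors:
  P(Z=1)·f_1 = 0.08 × 0.000501221 = 4.00977e-05
  P(Z=2)·f_2 = 0.29 × 0.00106391 = 0.000308534
  P(Z=3)·f_3 = 0.30 × 0.00237152 = 0.000711457
  P(Z=4)·f_4 = 0.33 × 0.0114051 = 0.00376367
Sum: 4.00977e-05 + 0.000308534 + 0.000711457 + 0.00376367 = 0.00482376
So the posterior for Process 1 is 4.00977e-05 / 0.00482376 ≈ 0.0083.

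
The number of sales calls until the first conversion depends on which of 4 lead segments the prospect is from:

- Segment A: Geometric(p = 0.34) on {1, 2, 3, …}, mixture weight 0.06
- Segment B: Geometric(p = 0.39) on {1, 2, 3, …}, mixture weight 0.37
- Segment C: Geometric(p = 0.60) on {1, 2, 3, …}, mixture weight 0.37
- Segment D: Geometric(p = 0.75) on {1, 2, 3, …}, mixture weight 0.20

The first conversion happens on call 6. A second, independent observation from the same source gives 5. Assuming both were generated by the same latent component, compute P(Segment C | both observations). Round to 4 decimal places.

0.0407

Apply Bayes' rule: the posterior for each component is proportional to its prior times its likelihood at x.
Since both observations come from the same component, the likelihood for component k is f_k(x₁)·f_k(x₂).
  f_A = [0.34·(1−0.34)^5 = 0.34·0.125233 = 0.0425793] × [0.0645141] = 0.00274697
  f_B = [0.39·(1−0.39)^5 = 0.39·0.0844596 = 0.0329393] × [0.0539988] = 0.00177868
  f_C = [0.60·(1−0.60)^5 = 0.60·0.01024 = 0.006144] × [0.01536] = 9.43718e-05
  f_D = [0.75·(1−0.75)^5 = 0.75·0.000976562 = 0.000732422] × [0.00292969] = 2.14577e-06
Weight by the priors:
  P(Z=A)·f_A = 0.06 × 0.00274697 = 0.000164818
  P(Z=B)·f_B = 0.37 × 0.00177868 = 0.000658111
  P(Z=C)·f_C = 0.37 × 9.43718e-05 = 3.49176e-05
  P(Z=D)·f_D = 0.20 × 2.14577e-06 = 4.29153e-07
Evidence: 0.000164818 + 0.000658111 + 3.49176e-05 + 4.29153e-07 = 0.000858276
P(Segment C | data) ≈ 0.0407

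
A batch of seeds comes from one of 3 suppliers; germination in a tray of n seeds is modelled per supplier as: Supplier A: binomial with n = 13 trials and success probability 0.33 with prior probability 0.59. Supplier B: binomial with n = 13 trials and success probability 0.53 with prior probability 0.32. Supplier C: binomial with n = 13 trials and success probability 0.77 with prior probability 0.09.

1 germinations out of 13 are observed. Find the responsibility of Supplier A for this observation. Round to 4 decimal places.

0.9878

Posterior ∝ prior × likelihood, so P(k | x) ∝ P(Z=k) f_k(x); normalise over all components.
Component likelihoods at x = 1 germinations out of 13:
  L_A = 0.0351039
  L_B = 0.000800559
  L_C = 2.19365e-07
Prior × likelihood for each component:
  P(Z=A)·L_A = 0.59 × 0.0351039 = 0.0207113
  P(Z=B)·L_B = 0.32 × 0.000800559 = 0.000256179
  P(Z=C)·L_C = 0.09 × 2.19365e-07 = 1.97429e-08
Normaliser: 0.0207113 + 0.000256179 + 1.97429e-08 = 0.0209675
P(Supplier A | x) = 0.0207113 / 0.0209675 ≈ 0.9878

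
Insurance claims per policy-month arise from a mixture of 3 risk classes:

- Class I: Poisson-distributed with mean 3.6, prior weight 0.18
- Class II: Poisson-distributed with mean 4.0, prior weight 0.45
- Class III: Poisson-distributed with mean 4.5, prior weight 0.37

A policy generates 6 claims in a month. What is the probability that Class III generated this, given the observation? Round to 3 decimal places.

The responsibility of component k is w_k f_k(x) divided by Σ_j w_j f_j(x).
Poisson probabilities:
  f_I = 0.0826081
  f_II = 0.104196
  f_III = 0.12812
Multiply by the mixture weights:
  w_I·f_I = 0.18 × 0.0826081 = 0.0148694
  w_II·f_II = 0.45 × 0.104196 = 0.046888
  w_III·f_III = 0.37 × 0.12812 = 0.0474045
Evidence: 0.0148694 + 0.046888 + 0.0474045 = 0.109162
P(Class III | the observation) ≈ 0.434

0.434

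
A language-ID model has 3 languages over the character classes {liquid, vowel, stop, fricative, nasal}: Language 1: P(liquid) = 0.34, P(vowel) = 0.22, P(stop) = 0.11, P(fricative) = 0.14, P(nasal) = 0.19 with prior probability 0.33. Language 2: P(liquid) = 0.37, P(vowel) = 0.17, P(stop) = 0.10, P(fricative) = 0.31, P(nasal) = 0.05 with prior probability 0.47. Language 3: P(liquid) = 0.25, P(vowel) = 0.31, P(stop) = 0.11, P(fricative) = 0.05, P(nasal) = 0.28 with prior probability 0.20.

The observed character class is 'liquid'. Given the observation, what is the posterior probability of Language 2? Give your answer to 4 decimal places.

P(component k | x) = π_k·f_k(x) / marginal(x), where marginal(x) = Σ_j π_j·f_j(x).
Categorical probabilities:
  p_1 = 0.34
  p_2 = 0.37
  p_3 = 0.25
Unnormalised posteriors:
  π_1·p_1 = 0.33 × 0.34 = 0.1122
  π_2·p_2 = 0.47 × 0.37 = 0.1739
  π_3·p_3 = 0.20 × 0.25 = 0.05
Denominator: 0.1122 + 0.1739 + 0.05 = 0.3361
P(Language 2 | data) = 0.1739 / 0.3361 ≈ 0.5174

0.5174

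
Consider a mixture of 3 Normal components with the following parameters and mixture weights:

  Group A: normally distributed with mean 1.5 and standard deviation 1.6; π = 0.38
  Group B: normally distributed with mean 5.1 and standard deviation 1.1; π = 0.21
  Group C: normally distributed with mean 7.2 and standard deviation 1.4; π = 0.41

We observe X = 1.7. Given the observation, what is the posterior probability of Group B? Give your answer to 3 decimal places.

The responsibility of component k is π_k f_k(x) divided by Σ_j π_j f_j(x).
Evaluate each component's likelihood at the observed value:
  L_A = 0.247399
  L_B = 0.0030546
  L_C = 0.000126883
Prior × likelihood for each component:
  π_A·L_A = 0.38 × 0.247399 = 0.0940115
  π_B·L_B = 0.21 × 0.0030546 = 0.000641465
  π_C·L_C = 0.41 × 0.000126883 = 5.20219e-05
Sum: 0.0940115 + 0.000641465 + 5.20219e-05 = 0.0947049
P(Group B | data) ≈ 0.007

0.007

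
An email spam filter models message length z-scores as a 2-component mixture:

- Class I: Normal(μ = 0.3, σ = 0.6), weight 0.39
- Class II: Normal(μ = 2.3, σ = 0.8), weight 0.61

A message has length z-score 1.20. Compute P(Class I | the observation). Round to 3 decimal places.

0.416

Apply Bayes' rule: the posterior for each component is proportional to its prior times its likelihood at x.
Evaluate each component's likelihood at the observed value:
  f_I = (1/(0.6·√(2π)))·exp(−(1.20−0.3)²/(2·0.6²)) = 0.664904·exp(-1.12500) = 0.215863
  f_II = (1/(0.8·√(2π)))·exp(−(1.20−2.3)²/(2·0.8²)) = 0.498678·exp(-0.94531) = 0.193765
Prior × likelihood for each component:
  P(Z=I)·f_I = 0.39 × 0.215863 = 0.0841864
  P(Z=II)·f_II = 0.61 × 0.193765 = 0.118197
Normaliser: 0.0841864 + 0.118197 = 0.202383
P(Class I | data) ≈ 0.416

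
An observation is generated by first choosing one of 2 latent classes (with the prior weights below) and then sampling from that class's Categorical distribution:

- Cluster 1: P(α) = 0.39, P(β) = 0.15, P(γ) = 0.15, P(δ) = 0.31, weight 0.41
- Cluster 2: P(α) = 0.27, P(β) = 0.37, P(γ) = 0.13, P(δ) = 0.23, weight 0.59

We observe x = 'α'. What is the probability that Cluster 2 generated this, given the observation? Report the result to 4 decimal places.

0.4991

P(component k | x) = w_k·f_k(x) / marginal(x), where marginal(x) = Σ_j w_j·f_j(x).
Categorical probabilities:
  p_1 = P(α | comp) = 0.39
  p_2 = P(α | comp) = 0.27
Multiply by the mixture weights:
  w_1·p_1 = 0.41 × 0.39 = 0.1599
  w_2·p_2 = 0.59 × 0.27 = 0.1593
Sum: 0.1599 + 0.1593 = 0.3192
Responsibility of Cluster 2: 0.1593 / 0.3192 ≈ 0.4991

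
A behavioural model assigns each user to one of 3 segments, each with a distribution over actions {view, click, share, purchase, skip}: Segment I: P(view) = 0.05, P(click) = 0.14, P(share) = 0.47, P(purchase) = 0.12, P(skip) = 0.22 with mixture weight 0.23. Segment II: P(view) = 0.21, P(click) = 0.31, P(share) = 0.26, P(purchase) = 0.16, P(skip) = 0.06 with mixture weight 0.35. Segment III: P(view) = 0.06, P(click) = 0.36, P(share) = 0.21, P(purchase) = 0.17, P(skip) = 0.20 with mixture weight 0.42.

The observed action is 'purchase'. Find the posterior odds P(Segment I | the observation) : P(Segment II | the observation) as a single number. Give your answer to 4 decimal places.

0.4929

Since P(k|x) ∝ π_k f_k(x), the posterior odds are π_i f_i(x) / (π_j f_j(x)).
Categorical probabilities:
  f_I = P(purchase | comp) = 0.12
  f_II = P(purchase | comp) = 0.16
  f_III = P(purchase | comp) = 0.17
Odds = (0.23/0.35) × (0.12/0.16) = 0.657143 × 0.75 ≈ 0.4929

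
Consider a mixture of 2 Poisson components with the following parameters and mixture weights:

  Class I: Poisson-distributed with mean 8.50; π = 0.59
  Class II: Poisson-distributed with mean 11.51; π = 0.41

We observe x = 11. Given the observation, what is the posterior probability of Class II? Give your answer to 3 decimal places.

The responsibility of component k is w_k f_k(x) divided by Σ_j w_j f_j(x).
Component likelihoods at x = 11:
  p_I = e^(−8.50)·8.50^11/11! = 0.0853001
  p_II = e^(−11.51)·11.51^11/11! = 0.118017
Multiply by the mixture weights:
  w_I·p_I = 0.59 × 0.0853001 = 0.050327
  w_II·p_II = 0.41 × 0.118017 = 0.0483868
Marginal: 0.050327 + 0.0483868 = 0.0987139
Responsibility of Class II: 0.0483868 / 0.0987139 ≈ 0.490

0.490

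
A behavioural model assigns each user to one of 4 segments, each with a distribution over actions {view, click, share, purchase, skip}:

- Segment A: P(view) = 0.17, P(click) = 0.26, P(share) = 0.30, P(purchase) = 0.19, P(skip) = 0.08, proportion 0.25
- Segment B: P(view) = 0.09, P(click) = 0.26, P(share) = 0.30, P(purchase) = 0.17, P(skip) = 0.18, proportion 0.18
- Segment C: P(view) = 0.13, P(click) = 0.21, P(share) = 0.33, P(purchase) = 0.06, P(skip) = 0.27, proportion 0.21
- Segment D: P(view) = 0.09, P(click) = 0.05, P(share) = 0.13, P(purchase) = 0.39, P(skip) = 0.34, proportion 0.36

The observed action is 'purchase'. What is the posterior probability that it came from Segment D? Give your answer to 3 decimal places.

0.608

P(component k | x) = P(Z=k)·f_k(x) / marginal(x), where marginal(x) = Σ_j P(Z=j)·f_j(x).
Component likelihoods at x = 'purchase':
  L_A = P(purchase | comp) = 0.19
  L_B = P(purchase | comp) = 0.17
  L_C = P(purchase | comp) = 0.06
  L_D = P(purchase | comp) = 0.39
Prior × likelihood for each component:
  P(Z=A)·L_A = 0.25 × 0.19 = 0.0475
  P(Z=B)·L_B = 0.18 × 0.17 = 0.0306
  P(Z=C)·L_C = 0.21 × 0.06 = 0.0126
  P(Z=D)·L_D = 0.36 × 0.39 = 0.1404
Sum: 0.0475 + 0.0306 + 0.0126 + 0.1404 = 0.2311
P(Segment D | 'purchase') ≈ 0.608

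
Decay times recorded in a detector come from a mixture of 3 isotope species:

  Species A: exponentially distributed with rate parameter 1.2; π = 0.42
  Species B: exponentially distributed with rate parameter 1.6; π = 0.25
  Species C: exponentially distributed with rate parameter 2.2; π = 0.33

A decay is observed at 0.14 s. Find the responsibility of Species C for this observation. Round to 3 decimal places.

0.417

P(component k | x) = w_k·f_k(x) / marginal(x), where marginal(x) = Σ_j w_j·f_j(x).
Component likelihoods at x = 0.14 s:
  f_A = 1.2·e^(−1.2·0.14) = 1.2·e^(−0.1680) = 1.01442
  f_B = 1.6·e^(−1.6·0.14) = 1.6·e^(−0.2240) = 1.2789
  f_C = 2.2·e^(−2.2·0.14) = 2.2·e^(−0.3080) = 1.61681
Unnormalised posteriors:
  w_A·f_A = 0.42 × 1.01442 = 0.426058
  w_B·f_B = 0.25 × 1.2789 = 0.319726
  w_C·f_C = 0.33 × 1.61681 = 0.533549
Evidence: 0.426058 + 0.319726 + 0.533549 = 1.27933
P(Species C | data) ≈ 0.417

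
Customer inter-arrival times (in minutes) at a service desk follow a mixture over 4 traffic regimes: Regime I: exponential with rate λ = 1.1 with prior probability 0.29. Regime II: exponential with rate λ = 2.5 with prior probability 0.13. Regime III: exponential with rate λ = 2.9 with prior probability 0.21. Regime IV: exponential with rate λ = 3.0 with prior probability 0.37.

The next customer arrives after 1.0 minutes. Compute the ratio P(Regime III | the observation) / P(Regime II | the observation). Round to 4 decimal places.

1.2561

The posterior odds equal the prior odds times the likelihood ratio: (P(Z=i)/P(Z=j))·(f_i(x)/f_j(x)).
Evaluate each component's likelihood at the observed value:
  p_I = 0.366158
  p_II = 0.205212
  p_III = 0.159567
  p_IV = 0.149361
0.0335091 / 0.0266776 ≈ 1.2561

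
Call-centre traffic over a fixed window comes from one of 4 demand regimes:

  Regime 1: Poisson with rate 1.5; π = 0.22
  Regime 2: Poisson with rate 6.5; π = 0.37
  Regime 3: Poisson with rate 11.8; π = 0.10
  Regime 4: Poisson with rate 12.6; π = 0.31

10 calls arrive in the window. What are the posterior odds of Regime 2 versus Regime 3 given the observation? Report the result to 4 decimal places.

1.9067

Since P(k|x) ∝ P(Z=k) f_k(x), the posterior odds are P(Z=i) f_i(x) / (P(Z=j) f_j(x)).
Component likelihoods at x = 10 calls:
  L_1 = 3.54575e-06
  L_2 = 0.0557772
  L_3 = 0.108239
  L_4 = 0.0937199
Odds = (0.37/0.10) × (0.0557772/0.108239) = 3.7 × 0.515317 ≈ 1.9067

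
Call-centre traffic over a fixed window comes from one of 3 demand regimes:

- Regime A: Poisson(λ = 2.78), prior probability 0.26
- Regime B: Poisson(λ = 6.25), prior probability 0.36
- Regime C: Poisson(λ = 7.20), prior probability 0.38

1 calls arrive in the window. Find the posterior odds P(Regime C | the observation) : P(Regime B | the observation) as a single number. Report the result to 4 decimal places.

0.4703

Only the two components matter; the odds are (π_i f_i(x)) / (π_j f_j(x)).
Evaluate each component's likelihood at the observed value:
  f_A = e^(−2.78)·2.78^1/1! = 0.172467
  f_B = e^(−6.25)·6.25^1/1! = 0.0120653
  f_C = e^(−7.20)·7.20^1/1! = 0.00537542
0.00204266 / 0.00434352 ≈ 0.4703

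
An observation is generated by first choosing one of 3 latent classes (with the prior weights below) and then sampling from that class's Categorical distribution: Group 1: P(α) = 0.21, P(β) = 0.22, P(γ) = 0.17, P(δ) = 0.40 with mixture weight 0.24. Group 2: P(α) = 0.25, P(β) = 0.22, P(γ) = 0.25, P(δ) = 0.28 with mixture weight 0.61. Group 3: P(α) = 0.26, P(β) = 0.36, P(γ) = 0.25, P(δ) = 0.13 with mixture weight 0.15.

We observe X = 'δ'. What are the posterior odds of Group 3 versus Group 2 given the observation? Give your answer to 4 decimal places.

Only the two components matter; the odds are (π_i f_i(x)) / (π_j f_j(x)).
Categorical probabilities:
  L_1 = P(δ | comp) = 0.40
  L_2 = P(δ | comp) = 0.28
  L_3 = P(δ | comp) = 0.13
0.0195 / 0.1708 ≈ 0.1142

0.1142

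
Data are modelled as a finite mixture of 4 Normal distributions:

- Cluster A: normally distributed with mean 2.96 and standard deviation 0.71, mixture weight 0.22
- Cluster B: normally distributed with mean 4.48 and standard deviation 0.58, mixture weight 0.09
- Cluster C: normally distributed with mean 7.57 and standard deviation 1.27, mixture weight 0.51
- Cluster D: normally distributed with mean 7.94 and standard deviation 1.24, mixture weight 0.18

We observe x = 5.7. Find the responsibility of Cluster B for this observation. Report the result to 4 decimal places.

The responsibility of component k is π_k f_k(x) divided by Σ_j π_j f_j(x).
Normal densities:
  f_A = (1/(0.71·√(2π)))·exp(−(5.7−2.96)²/(2·0.71²)) = 0.561891·exp(-7.44654) = 0.000327839
  f_B = (1/(0.58·√(2π)))·exp(−(5.7−4.48)²/(2·0.58²)) = 0.687832·exp(-2.21225) = 0.0752862
  f_C = (1/(1.27·√(2π)))·exp(−(5.7−7.57)²/(2·1.27²)) = 0.314128·exp(-1.08404) = 0.106246
  f_D = (1/(1.24·√(2π)))·exp(−(5.7−7.94)²/(2·1.24²)) = 0.321728·exp(-1.63163) = 0.0629331
Weight by the priors:
  π_A·f_A = 0.22 × 0.000327839 = 7.21247e-05
  π_B·f_B = 0.09 × 0.0752862 = 0.00677576
  π_C·f_C = 0.51 × 0.106246 = 0.0541855
  π_D·f_D = 0.18 × 0.0629331 = 0.011328
Normaliser: 7.21247e-05 + 0.00677576 + 0.0541855 + 0.011328 = 0.0723614
P(Cluster B | 5.7) = 0.00677576 / 0.0723614 ≈ 0.0936

0.0936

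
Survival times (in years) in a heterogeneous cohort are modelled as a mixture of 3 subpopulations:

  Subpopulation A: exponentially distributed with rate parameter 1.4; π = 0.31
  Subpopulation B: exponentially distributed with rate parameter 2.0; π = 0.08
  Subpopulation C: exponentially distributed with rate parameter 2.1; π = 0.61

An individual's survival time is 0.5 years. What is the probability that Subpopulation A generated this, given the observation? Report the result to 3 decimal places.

0.298

Posterior ∝ prior × likelihood, so P(k | x) ∝ π_k f_k(x); normalise over all components.
Evaluate each component's likelihood at the observed value:
  L_A = 1.4·e^(−1.4·0.5) = 1.4·e^(−0.7000) = 0.695219
  L_B = 2.0·e^(−2.0·0.5) = 2.0·e^(−1.0000) = 0.735759
  L_C = 2.1·e^(−2.1·0.5) = 2.1·e^(−1.0500) = 0.734869
Weight by the priors:
  π_A·L_A = 0.31 × 0.695219 = 0.215518
  π_B·L_B = 0.08 × 0.735759 = 0.0588607
  π_C·L_C = 0.61 × 0.734869 = 0.44827
Sum: 0.215518 + 0.0588607 + 0.44827 = 0.722649
P(Subpopulation A | data) = 0.215518 / 0.722649 ≈ 0.298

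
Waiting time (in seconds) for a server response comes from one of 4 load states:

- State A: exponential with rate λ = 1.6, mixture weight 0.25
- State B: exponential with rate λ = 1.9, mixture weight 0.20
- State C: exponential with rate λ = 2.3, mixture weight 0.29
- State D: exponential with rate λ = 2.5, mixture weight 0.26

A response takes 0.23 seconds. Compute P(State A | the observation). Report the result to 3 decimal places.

0.216

P(component k | x) = w_k·f_k(x) / marginal(x), where marginal(x) = Σ_j w_j·f_j(x).
Component likelihoods at x = 0.23 seconds:
  f_A = 1.6·e^(−1.6·0.23) = 1.6·e^(−0.3680) = 1.10739
  f_B = 1.9·e^(−1.9·0.23) = 1.9·e^(−0.4370) = 1.22735
  f_C = 2.3·e^(−2.3·0.23) = 2.3·e^(−0.5290) = 1.35515
  f_D = 2.5·e^(−2.5·0.23) = 2.5·e^(−0.5750) = 1.40676
Weight by the priors:
  w_A·f_A = 0.25 × 1.10739 = 0.276847
  w_B·f_B = 0.20 × 1.22735 = 0.245469
  w_C·f_C = 0.29 × 1.35515 = 0.392992
  w_D·f_D = 0.26 × 1.40676 = 0.365758
Evidence: 0.276847 + 0.245469 + 0.392992 + 0.365758 = 1.28107
P(State A | 0.23 seconds) ≈ 0.216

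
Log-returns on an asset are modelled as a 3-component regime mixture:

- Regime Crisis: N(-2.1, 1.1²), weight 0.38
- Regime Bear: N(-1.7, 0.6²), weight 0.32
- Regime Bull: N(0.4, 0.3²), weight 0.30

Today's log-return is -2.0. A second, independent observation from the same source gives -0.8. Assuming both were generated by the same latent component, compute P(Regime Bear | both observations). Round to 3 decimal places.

By Bayes' theorem, P(k | x) = w_k f_k(x) / Σ_j w_j f_j(x).
Since both observations come from the same component, the likelihood for component k is f_k(x₁)·f_k(x₂).
  L_Crisis = [0.361179] × [0.180397] = 0.0651556
  L_Bear = [0.586776] × [0.215863] = 0.126663
  L_Bull = [1.68409e-14] × [0.000446101] = 7.51274e-18
Unnormalised posteriors:
  w_Crisis·L_Crisis = 0.38 × 0.0651556 = 0.0247591
  w_Bear·L_Bear = 0.32 × 0.126663 = 0.0405321
  w_Bull·L_Bull = 0.30 × 7.51274e-18 = 2.25382e-18
Normaliser: 0.0247591 + 0.0405321 + 2.25382e-18 = 0.0652913
Responsibility of Regime Bear: 0.0405321 / 0.0652913 ≈ 0.621

0.621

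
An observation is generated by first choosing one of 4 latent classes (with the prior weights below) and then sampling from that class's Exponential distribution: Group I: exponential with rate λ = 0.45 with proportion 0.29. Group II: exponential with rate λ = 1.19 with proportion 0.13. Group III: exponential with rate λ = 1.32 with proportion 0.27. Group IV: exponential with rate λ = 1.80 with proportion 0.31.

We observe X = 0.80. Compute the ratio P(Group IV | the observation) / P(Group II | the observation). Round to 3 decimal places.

2.214

Since P(k|x) ∝ w_k f_k(x), the posterior odds are w_i f_i(x) / (w_j f_j(x)).
Evaluate each component's likelihood at the observed value:
  p_I = 0.45·e^(−0.45·0.80) = 0.45·e^(−0.3600) = 0.313954
  p_II = 1.19·e^(−1.19·0.80) = 1.19·e^(−0.9520) = 0.459302
  p_III = 1.32·e^(−1.32·0.80) = 1.32·e^(−1.0560) = 0.459155
  p_IV = 1.80·e^(−1.80·0.80) = 1.80·e^(−1.4400) = 0.42647
Posterior odds = (w_IV·p_IV) / (w_II·p_II) = (0.31·0.42647) / (0.13·0.459302) = 0.132206 / 0.0597093 ≈ 2.214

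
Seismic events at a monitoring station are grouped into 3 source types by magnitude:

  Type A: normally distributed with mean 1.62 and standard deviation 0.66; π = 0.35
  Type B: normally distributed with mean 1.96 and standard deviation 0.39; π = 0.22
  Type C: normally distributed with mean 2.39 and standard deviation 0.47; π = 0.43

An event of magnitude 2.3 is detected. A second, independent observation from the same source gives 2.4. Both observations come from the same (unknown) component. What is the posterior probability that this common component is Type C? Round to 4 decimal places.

0.7158

The responsibility of component k is w_k f_k(x) divided by Σ_j w_j f_j(x).
Since both observations come from the same component, the likelihood for component k is f_k(x₁)·f_k(x₂).
  p_A = [0.355516] × [0.300662] = 0.10689
  p_B = [0.699532] × [0.541315] = 0.378668
  p_C = [0.833393] × [0.848621] = 0.707235
Weight by the priors:
  w_A·p_A = 0.35 × 0.10689 = 0.0374115
  w_B·p_B = 0.22 × 0.378668 = 0.0833069
  w_C·p_C = 0.43 × 0.707235 = 0.304111
Normaliser: 0.0374115 + 0.0833069 + 0.304111 = 0.424829
P(Type C | x₁, x₂) ≈ 0.7158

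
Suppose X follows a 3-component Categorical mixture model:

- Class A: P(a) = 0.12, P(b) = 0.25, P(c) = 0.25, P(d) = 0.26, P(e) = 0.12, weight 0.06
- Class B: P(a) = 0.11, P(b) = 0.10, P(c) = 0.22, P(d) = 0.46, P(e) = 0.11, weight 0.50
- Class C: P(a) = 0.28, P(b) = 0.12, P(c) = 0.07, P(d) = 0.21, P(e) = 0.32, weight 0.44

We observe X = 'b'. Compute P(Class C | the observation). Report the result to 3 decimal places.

The responsibility of component k is w_k f_k(x) divided by Σ_j w_j f_j(x).
Categorical probabilities:
  p_A = 0.25
  p_B = 0.1
  p_C = 0.12
Weight by the priors:
  w_A·p_A = 0.06 × 0.25 = 0.015
  w_B·p_B = 0.50 × 0.1 = 0.05
  w_C·p_C = 0.44 × 0.12 = 0.0528
Normaliser: 0.015 + 0.05 + 0.0528 = 0.1178
Responsibility of Class C: 0.0528 / 0.1178 ≈ 0.448

0.448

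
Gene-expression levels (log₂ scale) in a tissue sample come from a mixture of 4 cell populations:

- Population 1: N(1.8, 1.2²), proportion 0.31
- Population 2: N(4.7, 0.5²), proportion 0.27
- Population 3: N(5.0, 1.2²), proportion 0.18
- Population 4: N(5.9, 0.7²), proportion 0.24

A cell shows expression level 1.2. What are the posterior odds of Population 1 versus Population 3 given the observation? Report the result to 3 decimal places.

Posterior odds = (w_i f_i(x)) / (w_j f_j(x)); the normalising sum cancels.
Component likelihoods at x = 1.2:
  f_1 = (1/(1.2·√(2π)))·exp(−(1.2−1.8)²/(2·1.2²)) = 0.332452·exp(-0.12500) = 0.293388
  f_2 = (1/(0.5·√(2π)))·exp(−(1.2−4.7)²/(2·0.5²)) = 0.797885·exp(-24.50000) = 1.82694e-11
  f_3 = (1/(1.2·√(2π)))·exp(−(1.2−5.0)²/(2·1.2²)) = 0.332452·exp(-5.01389) = 0.00220915
  f_4 = (1/(0.7·√(2π)))·exp(−(1.2−5.9)²/(2·0.7²)) = 0.569918·exp(-22.54082) = 9.25678e-11
0.0909502 / 0.000397646 ≈ 228.721

228.721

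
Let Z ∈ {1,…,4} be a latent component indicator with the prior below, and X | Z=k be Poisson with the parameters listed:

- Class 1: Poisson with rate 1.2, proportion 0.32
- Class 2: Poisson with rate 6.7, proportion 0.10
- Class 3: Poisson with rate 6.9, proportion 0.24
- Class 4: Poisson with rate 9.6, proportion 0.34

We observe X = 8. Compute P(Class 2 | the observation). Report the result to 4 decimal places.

Apply Bayes' rule: the posterior for each component is proportional to its prior times its likelihood at x.
Component likelihoods at x = 8:
  L_1 = e^(−1.2)·1.2^8/8! = 3.212e-05
  L_2 = e^(−6.7)·6.7^8/8! = 0.123967
  L_3 = e^(−6.9)·6.9^8/8! = 0.128422
  L_4 = e^(−9.6)·9.6^8/8! = 0.121178
Unnormalised posteriors:
  w_1·L_1 = 0.32 × 3.212e-05 = 1.02784e-05
  w_2·L_2 = 0.10 × 0.123967 = 0.0123967
  w_3·L_3 = 0.24 × 0.128422 = 0.0308213
  w_4·L_4 = 0.34 × 0.121178 = 0.0412004
Normaliser: 1.02784e-05 + 0.0123967 + 0.0308213 + 0.0412004 = 0.0844287
P(Class 2 | x) ≈ 0.1468

0.1468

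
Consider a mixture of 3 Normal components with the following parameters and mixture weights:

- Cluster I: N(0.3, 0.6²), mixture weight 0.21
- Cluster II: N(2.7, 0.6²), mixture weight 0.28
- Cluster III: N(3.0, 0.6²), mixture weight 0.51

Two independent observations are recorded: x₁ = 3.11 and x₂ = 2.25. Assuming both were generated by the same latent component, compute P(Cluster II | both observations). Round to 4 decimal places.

0.4216

Posterior ∝ prior × likelihood, so P(k | x) ∝ π_k f_k(x); normalise over all components.
Since both observations come from the same component, the likelihood for component k is f_k(x₁)·f_k(x₂).
  p_I = [(1/(0.6·√(2π)))·exp(−(3.11−0.3)²/(2·0.6²)) = 0.664904·exp(-10.96681) = 1.14798e-05] × [0.00338175] = 3.88219e-08
  p_II = [(1/(0.6·√(2π)))·exp(−(3.11−2.7)²/(2·0.6²)) = 0.664904·exp(-0.23347) = 0.526457] × [0.501896] = 0.264227
  p_III = [(1/(0.6·√(2π)))·exp(−(3.11−3.0)²/(2·0.6²)) = 0.664904·exp(-0.01681) = 0.653823] × [0.304415] = 0.199034
Multiply by the mixture weights:
  π_I·p_I = 0.21 × 3.88219e-08 = 8.1526e-09
  π_II·p_II = 0.28 × 0.264227 = 0.0739835
  π_III·p_III = 0.51 × 0.199034 = 0.101507
Normaliser: 8.1526e-09 + 0.0739835 + 0.101507 = 0.175491
P(Cluster II | x₁, x₂) ≈ 0.4216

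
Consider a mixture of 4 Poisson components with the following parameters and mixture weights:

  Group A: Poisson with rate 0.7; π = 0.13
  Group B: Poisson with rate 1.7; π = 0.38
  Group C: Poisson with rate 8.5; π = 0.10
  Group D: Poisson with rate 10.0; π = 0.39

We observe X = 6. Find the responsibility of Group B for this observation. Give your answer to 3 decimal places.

0.062

By Bayes' theorem, P(k | x) = P(Z=k) f_k(x) / Σ_j P(Z=j) f_j(x).
Poisson probabilities:
  f_A = 8.11427e-05
  f_B = 0.00612436
  f_C = 0.106581
  f_D = 0.0630555
Multiply by the mixture weights:
  P(Z=A)·f_A = 0.13 × 8.11427e-05 = 1.05486e-05
  P(Z=B)·f_B = 0.38 × 0.00612436 = 0.00232726
  P(Z=C)·f_C = 0.10 × 0.106581 = 0.0106581
  P(Z=D)·f_D = 0.39 × 0.0630555 = 0.0245916
Marginal: 1.05486e-05 + 0.00232726 + 0.0106581 + 0.0245916 = 0.0375875
So the posterior for Group B is 0.00232726 / 0.0375875 ≈ 0.062.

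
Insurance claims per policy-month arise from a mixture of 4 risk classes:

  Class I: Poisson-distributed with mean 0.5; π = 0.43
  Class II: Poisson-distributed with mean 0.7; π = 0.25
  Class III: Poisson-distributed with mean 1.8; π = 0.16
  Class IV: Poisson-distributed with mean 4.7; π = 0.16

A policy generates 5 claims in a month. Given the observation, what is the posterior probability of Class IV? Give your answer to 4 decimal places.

0.8632

P(component k | x) = w_k·f_k(x) / marginal(x), where marginal(x) = Σ_j w_j·f_j(x).
Component likelihoods at x = 5 claims:
  p_I = e^(−0.5)·0.5^5/5! = 0.000157951
  p_II = e^(−0.7)·0.7^5/5! = 0.000695509
  p_III = e^(−1.8)·1.8^5/5! = 0.0260286
  p_IV = e^(−4.7)·4.7^5/5! = 0.17383
Weight by the priors:
  w_I·p_I = 0.43 × 0.000157951 = 6.79188e-05
  w_II·p_II = 0.25 × 0.000695509 = 0.000173877
  w_III·p_III = 0.16 × 0.0260286 = 0.00416458
  w_IV·p_IV = 0.16 × 0.17383 = 0.0278128
Marginal: 6.79188e-05 + 0.000173877 + 0.00416458 + 0.0278128 = 0.0322191
P(Class IV | the observation) ≈ 0.8632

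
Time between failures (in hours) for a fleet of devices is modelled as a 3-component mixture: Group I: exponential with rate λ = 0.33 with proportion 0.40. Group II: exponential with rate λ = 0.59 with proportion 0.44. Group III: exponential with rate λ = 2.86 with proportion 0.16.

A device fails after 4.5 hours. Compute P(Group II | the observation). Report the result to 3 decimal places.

0.379

The responsibility of component k is w_k f_k(x) divided by Σ_j w_j f_j(x).
Exponential densities:
  L_I = 0.0747458
  L_II = 0.0414763
  L_III = 7.362e-06
Multiply by the mixture weights:
  w_I·L_I = 0.40 × 0.0747458 = 0.0298983
  w_II·L_II = 0.44 × 0.0414763 = 0.0182496
  w_III·L_III = 0.16 × 7.362e-06 = 1.17792e-06
Sum: 0.0298983 + 0.0182496 + 1.17792e-06 = 0.0481491
So the posterior for Group II is 0.0182496 / 0.0481491 ≈ 0.379.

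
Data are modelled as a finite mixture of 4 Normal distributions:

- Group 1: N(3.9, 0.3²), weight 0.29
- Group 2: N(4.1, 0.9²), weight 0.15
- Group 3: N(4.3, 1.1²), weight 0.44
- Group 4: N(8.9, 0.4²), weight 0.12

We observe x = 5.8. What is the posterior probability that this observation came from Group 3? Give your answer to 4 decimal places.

0.8494

P(component k | x) = w_k·f_k(x) / marginal(x), where marginal(x) = Σ_j w_j·f_j(x).
Normal densities:
  p_1 = (1/(0.3·√(2π)))·exp(−(5.8−3.9)²/(2·0.3²)) = 1.329808·exp(-20.05556) = 2.59282e-09
  p_2 = (1/(0.9·√(2π)))·exp(−(5.8−4.1)²/(2·0.9²)) = 0.443269·exp(-1.78395) = 0.0744574
  p_3 = (1/(1.1·√(2π)))·exp(−(5.8−4.3)²/(2·1.1²)) = 0.362675·exp(-0.92975) = 0.14313
  p_4 = (1/(0.4·√(2π)))·exp(−(5.8−8.9)²/(2·0.4²)) = 0.997356·exp(-30.03125) = 9.04574e-14
Unnormalised posteriors:
  w_1·p_1 = 0.29 × 2.59282e-09 = 7.51917e-10
  w_2·p_2 = 0.15 × 0.0744574 = 0.0111686
  w_3·p_3 = 0.44 × 0.14313 = 0.0629773
  w_4·p_4 = 0.12 × 9.04574e-14 = 1.08549e-14
Evidence: 7.51917e-10 + 0.0111686 + 0.0629773 + 1.08549e-14 = 0.0741459
So the posterior for Group 3 is 0.0629773 / 0.0741459 ≈ 0.8494.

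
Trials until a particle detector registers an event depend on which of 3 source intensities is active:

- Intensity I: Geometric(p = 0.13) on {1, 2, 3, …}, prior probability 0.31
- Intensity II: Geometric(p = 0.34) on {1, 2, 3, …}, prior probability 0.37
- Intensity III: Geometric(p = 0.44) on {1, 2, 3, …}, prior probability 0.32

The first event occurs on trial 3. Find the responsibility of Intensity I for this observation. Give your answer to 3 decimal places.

0.236

P(component k | x) = π_k·f_k(x) / marginal(x), where marginal(x) = Σ_j π_j·f_j(x).
Component likelihoods at x = 3:
  L_I = 0.13·(1−0.13)^2 = 0.13·0.7569 = 0.098397
  L_II = 0.34·(1−0.34)^2 = 0.34·0.4356 = 0.148104
  L_III = 0.44·(1−0.44)^2 = 0.44·0.3136 = 0.137984
Prior × likelihood for each component:
  π_I·L_I = 0.31 × 0.098397 = 0.0305031
  π_II·L_II = 0.37 × 0.148104 = 0.0547985
  π_III·L_III = 0.32 × 0.137984 = 0.0441549
Normaliser: 0.0305031 + 0.0547985 + 0.0441549 = 0.129456
P(Intensity I | 3) ≈ 0.236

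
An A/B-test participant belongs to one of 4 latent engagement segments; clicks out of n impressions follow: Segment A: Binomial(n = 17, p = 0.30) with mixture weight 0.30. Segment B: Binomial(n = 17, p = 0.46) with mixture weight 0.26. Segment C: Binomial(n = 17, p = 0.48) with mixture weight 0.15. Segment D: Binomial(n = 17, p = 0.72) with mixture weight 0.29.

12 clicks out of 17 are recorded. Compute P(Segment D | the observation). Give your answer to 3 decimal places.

The responsibility of component k is π_k f_k(x) divided by Σ_j π_j f_j(x).
Binomial probabilities:
  L_A = 0.000552708
  L_B = 0.0255043
  L_C = 0.0351935
  L_D = 0.206695
Prior × likelihood for each component:
  π_A·L_A = 0.30 × 0.000552708 = 0.000165812
  π_B·L_B = 0.26 × 0.0255043 = 0.00663111
  π_C·L_C = 0.15 × 0.0351935 = 0.00527902
  π_D·L_D = 0.29 × 0.206695 = 0.0599416
Marginal: 0.000165812 + 0.00663111 + 0.00527902 + 0.0599416 = 0.0720176
So the posterior for Segment D is 0.0599416 / 0.0720176 ≈ 0.832.

0.832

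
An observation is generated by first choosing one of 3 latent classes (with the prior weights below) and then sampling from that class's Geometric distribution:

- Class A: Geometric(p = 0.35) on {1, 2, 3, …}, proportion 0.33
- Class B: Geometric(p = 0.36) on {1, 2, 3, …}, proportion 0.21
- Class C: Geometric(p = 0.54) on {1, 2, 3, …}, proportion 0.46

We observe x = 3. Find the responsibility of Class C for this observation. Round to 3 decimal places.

0.397

Posterior ∝ prior × likelihood, so P(k | x) ∝ π_k f_k(x); normalise over all components.
Evaluate each component's likelihood at the observed value:
  f_A = 0.35·(1−0.35)^2 = 0.35·0.4225 = 0.147875
  f_B = 0.36·(1−0.36)^2 = 0.36·0.4096 = 0.147456
  f_C = 0.54·(1−0.54)^2 = 0.54·0.2116 = 0.114264
Multiply by the mixture weights:
  π_A·f_A = 0.33 × 0.147875 = 0.0487988
  π_B·f_B = 0.21 × 0.147456 = 0.0309658
  π_C·f_C = 0.46 × 0.114264 = 0.0525614
Normaliser: 0.0487988 + 0.0309658 + 0.0525614 = 0.132326
P(Class C | 3) ≈ 0.397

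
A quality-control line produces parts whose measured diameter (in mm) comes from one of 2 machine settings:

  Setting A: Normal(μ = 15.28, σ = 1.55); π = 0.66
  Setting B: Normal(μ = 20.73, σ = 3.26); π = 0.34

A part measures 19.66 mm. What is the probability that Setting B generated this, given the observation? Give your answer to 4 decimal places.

By Bayes' theorem, P(k | x) = P(Z=k) f_k(x) / Σ_j P(Z=j) f_j(x).
Evaluate each component's likelihood at the observed value:
  f_A = 0.00474917
  f_B = 0.115958
Unnormalised posteriors:
  P(Z=A)·f_A = 0.66 × 0.00474917 = 0.00313446
  P(Z=B)·f_B = 0.34 × 0.115958 = 0.0394256
Denominator: 0.00313446 + 0.0394256 = 0.0425601
P(Setting B | the observation) = 0.0394256 / 0.0425601 ≈ 0.9264

0.9264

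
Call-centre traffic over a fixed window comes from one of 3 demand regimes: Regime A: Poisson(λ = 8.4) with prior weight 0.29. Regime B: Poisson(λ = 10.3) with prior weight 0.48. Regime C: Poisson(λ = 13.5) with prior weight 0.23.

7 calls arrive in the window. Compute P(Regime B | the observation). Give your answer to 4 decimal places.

0.4764

Apply Bayes' rule: the posterior for each component is proportional to its prior times its likelihood at x.
Evaluate each component's likelihood at the observed value:
  L_A = e^(−8.4)·8.4^7/7! = 0.131659
  L_B = e^(−10.3)·10.3^7/7! = 0.0820724
  L_C = e^(−13.5)·13.5^7/7! = 0.0222295
Weight by the priors:
  P(Z=A)·L_A = 0.29 × 0.131659 = 0.0381811
  P(Z=B)·L_B = 0.48 × 0.0820724 = 0.0393947
  P(Z=C)·L_C = 0.23 × 0.0222295 = 0.00511279
Denominator: 0.0381811 + 0.0393947 + 0.00511279 = 0.0826887
P(Regime B | x) ≈ 0.4764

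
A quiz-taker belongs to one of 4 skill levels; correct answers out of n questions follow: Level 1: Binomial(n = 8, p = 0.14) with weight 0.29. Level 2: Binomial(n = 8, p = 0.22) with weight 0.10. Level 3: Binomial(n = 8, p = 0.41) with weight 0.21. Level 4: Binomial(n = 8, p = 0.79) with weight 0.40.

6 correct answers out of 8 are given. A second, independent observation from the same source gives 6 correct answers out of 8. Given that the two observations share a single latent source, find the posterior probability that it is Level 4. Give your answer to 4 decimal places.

P(component k | x) = w_k·f_k(x) / marginal(x), where marginal(x) = Σ_j w_j·f_j(x).
Since both observations come from the same component, the likelihood for component k is f_k(x₁)·f_k(x₂).
  p_1 = [C(8,6)·0.14^6·0.86^2 = 28·7.52954e-06·0.7396 = 0.000155928] × [0.000155928] = 2.43134e-08
  p_2 = [C(8,6)·0.22^6·0.78^2 = 28·0.00011338·0.6084 = 0.00193145] × [0.00193145] = 3.7305e-06
  p_3 = [C(8,6)·0.41^6·0.59^2 = 28·0.0047501·0.3481 = 0.0462983] × [0.0462983] = 0.00214353
  p_4 = [C(8,6)·0.79^6·0.21^2 = 28·0.243087·0.0441 = 0.300164] × [0.300164] = 0.0900987
Multiply by the mixture weights:
  w_1·p_1 = 0.29 × 2.43134e-08 = 7.0509e-09
  w_2·p_2 = 0.10 × 3.7305e-06 = 3.7305e-07
  w_3·p_3 = 0.21 × 0.00214353 = 0.000450142
  w_4·p_4 = 0.40 × 0.0900987 = 0.0360395
Normaliser: 7.0509e-09 + 3.7305e-07 + 0.000450142 + 0.0360395 = 0.03649
P(Level 4 | x₁, x₂) = 0.0360395 / 0.03649 ≈ 0.9877

0.9877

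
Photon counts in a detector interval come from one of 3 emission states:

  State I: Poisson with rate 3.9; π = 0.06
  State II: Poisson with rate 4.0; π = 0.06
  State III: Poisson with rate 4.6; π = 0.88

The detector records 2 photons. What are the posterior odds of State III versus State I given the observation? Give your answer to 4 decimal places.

10.1324

The posterior odds equal the prior odds times the likelihood ratio: (P(Z=i)/P(Z=j))·(f_i(x)/f_j(x)).
Poisson probabilities:
  f_I = e^(−3.9)·3.9^2/2! = 0.15394
  f_II = e^(−4.0)·4.0^2/2! = 0.146525
  f_III = e^(−4.6)·4.6^2/2! = 0.106348
Posterior odds = (P(Z=III)·f_III) / (P(Z=I)·f_I) = (0.88·0.106348) / (0.06·0.15394) = 0.0935866 / 0.00923638 ≈ 10.1324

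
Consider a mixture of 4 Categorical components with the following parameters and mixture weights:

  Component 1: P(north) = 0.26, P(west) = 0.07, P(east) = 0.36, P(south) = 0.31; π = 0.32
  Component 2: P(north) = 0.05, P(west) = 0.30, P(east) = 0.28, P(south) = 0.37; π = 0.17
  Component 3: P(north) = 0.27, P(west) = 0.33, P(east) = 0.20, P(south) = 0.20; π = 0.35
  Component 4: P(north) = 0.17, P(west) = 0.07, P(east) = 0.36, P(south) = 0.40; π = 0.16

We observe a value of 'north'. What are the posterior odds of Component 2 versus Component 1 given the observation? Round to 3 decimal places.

0.102

Posterior odds = (w_i f_i(x)) / (w_j f_j(x)); the normalising sum cancels.
Evaluate each component's likelihood at the observed value:
  p_1 = 0.26
  p_2 = 0.05
  p_3 = 0.27
  p_4 = 0.17
Posterior odds = (w_2·p_2) / (w_1·p_1) = (0.17·0.05) / (0.32·0.26) = 0.0085 / 0.0832 ≈ 0.102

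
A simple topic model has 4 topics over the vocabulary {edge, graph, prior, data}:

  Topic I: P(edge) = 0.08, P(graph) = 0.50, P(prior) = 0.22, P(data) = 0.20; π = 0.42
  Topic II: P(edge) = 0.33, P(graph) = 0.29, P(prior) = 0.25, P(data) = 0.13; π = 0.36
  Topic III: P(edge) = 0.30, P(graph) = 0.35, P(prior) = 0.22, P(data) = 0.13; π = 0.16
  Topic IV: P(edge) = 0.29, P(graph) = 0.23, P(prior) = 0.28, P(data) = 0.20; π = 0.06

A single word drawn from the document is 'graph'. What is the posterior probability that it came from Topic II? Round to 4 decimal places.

By Bayes' theorem, P(k | x) = π_k f_k(x) / Σ_j π_j f_j(x).
Evaluate each component's likelihood at the observed value:
  L_I = 0.5
  L_II = 0.29
  L_III = 0.35
  L_IV = 0.23
Prior × likelihood for each component:
  π_I·L_I = 0.42 × 0.5 = 0.21
  π_II·L_II = 0.36 × 0.29 = 0.1044
  π_III·L_III = 0.16 × 0.35 = 0.056
  π_IV·L_IV = 0.06 × 0.23 = 0.0138
Sum: 0.21 + 0.1044 + 0.056 + 0.0138 = 0.3842
Responsibility of Topic II: 0.1044 / 0.3842 ≈ 0.2717

0.2717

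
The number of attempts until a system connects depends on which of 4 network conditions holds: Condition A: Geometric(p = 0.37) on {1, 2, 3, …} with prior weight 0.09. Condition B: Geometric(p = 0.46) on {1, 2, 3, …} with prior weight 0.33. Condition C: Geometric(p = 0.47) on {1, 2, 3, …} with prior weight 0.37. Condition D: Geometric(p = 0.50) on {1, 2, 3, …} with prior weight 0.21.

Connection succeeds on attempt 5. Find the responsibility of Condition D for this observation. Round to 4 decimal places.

Apply Bayes' rule: the posterior for each component is proportional to its prior times its likelihood at x.
Geometric probabilities:
  f_A = 0.37·(1−0.37)^4 = 0.37·0.15753 = 0.058286
  f_B = 0.46·(1−0.46)^4 = 0.46·0.0850306 = 0.0391141
  f_C = 0.47·(1−0.47)^4 = 0.47·0.0789048 = 0.0370853
  f_D = 0.50·(1−0.50)^4 = 0.50·0.0625 = 0.03125
Weight by the priors:
  P(Z=A)·f_A = 0.09 × 0.058286 = 0.00524574
  P(Z=B)·f_B = 0.33 × 0.0391141 = 0.0129076
  P(Z=C)·f_C = 0.37 × 0.0370853 = 0.0137215
  P(Z=D)·f_D = 0.21 × 0.03125 = 0.0065625
Sum: 0.00524574 + 0.0129076 + 0.0137215 + 0.0065625 = 0.0384374
Responsibility of Condition D: 0.0065625 / 0.0384374 ≈ 0.1707

0.1707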